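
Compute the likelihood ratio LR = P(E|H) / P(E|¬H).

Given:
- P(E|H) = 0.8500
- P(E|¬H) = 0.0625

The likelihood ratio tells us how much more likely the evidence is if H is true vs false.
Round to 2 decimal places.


Likelihood Ratio (LR) = P(E|H) / P(E|¬H)

LR = 0.8500 / 0.0625
   = 13.60

The evidence is 13.60 times more likely if H is true than if H is false.
Since LR > 1, the evidence supports H over ¬H.


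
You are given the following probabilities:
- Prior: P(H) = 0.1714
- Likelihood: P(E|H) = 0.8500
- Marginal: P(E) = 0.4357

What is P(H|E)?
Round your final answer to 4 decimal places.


Using Bayes' theorem:

P(H|E) = P(E|H) × P(H) / P(E)
       = 0.8500 × 0.1714 / 0.4357
       = 0.14569000 / 0.4357
       = 0.3344

The evidence strengthens our belief in H.
Prior: 0.1714 → Posterior: 0.3344


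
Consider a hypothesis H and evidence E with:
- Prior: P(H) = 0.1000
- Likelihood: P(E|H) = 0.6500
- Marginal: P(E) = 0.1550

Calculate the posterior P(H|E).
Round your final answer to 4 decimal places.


Using Bayes' theorem:

P(H|E) = P(E|H) × P(H) / P(E)
       = 0.6500 × 0.1000 / 0.1550
       = 0.06500000 / 0.1550
       = 0.4194

The evidence strengthens our belief in H.
Prior: 0.1000 → Posterior: 0.4194


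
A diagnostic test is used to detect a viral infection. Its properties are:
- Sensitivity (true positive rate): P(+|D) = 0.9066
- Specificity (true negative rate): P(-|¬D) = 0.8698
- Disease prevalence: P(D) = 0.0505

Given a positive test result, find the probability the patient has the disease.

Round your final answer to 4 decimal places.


Let D = has disease, + = positive test

Given:
- P(D) = 0.0505 (prevalence)
- P(+|D) = 0.9066 (sensitivity)
- P(-|¬D) = 0.8698 (specificity)
- P(+|¬D) = 0.1302 (false positive rate = 1 - specificity)

Step 1: Find P(+)
P(+) = P(+|D)P(D) + P(+|¬D)P(¬D)
     = 0.9066 × 0.0505 + 0.1302 × 0.9495
     = 0.04578330 + 0.12362490
     = 0.16940820

Step 2: Apply Bayes' theorem for P(D|+)
P(D|+) = P(+|D)P(D) / P(+)
       = 0.04578330 / 0.16940820
       = 0.2703


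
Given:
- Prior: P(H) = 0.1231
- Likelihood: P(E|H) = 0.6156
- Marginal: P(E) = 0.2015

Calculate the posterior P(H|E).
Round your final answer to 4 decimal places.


Using Bayes' theorem:

P(H|E) = P(E|H) × P(H) / P(E)
       = 0.6156 × 0.1231 / 0.2015
       = 0.07578036 / 0.2015
       = 0.3761

The evidence strengthens our belief in H.
Prior: 0.1231 → Posterior: 0.3761


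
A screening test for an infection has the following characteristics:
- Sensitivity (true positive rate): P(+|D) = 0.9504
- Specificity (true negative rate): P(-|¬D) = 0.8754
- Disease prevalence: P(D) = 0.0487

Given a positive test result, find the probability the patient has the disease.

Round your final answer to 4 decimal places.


Let D = has disease, + = positive test

Given:
- P(D) = 0.0487 (prevalence)
- P(+|D) = 0.9504 (sensitivity)
- P(-|¬D) = 0.8754 (specificity)
- P(+|¬D) = 0.1246 (false positive rate = 1 - specificity)

Step 1: Find P(+)
P(+) = P(+|D)P(D) + P(+|¬D)P(¬D)
     = 0.9504 × 0.0487 + 0.1246 × 0.9513
     = 0.04628448 + 0.11853198
     = 0.16481646

Step 2: Apply Bayes' theorem for P(D|+)
P(D|+) = P(+|D)P(D) / P(+)
       = 0.04628448 / 0.16481646
       = 0.2808


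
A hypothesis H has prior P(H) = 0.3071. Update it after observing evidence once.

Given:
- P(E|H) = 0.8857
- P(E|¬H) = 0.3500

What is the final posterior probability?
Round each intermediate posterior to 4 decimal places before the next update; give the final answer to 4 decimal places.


Sequential Bayesian updating:

Initial prior: P(H) = 0.3071

Update 1:
  P(E) = 0.8857 × 0.3071 + 0.3500 × 0.6929 = 0.27199847 + 0.24251500 = 0.51451347
  P(H|E) = 0.27199847 / 0.51451347 = 0.5287

Final posterior: 0.5287


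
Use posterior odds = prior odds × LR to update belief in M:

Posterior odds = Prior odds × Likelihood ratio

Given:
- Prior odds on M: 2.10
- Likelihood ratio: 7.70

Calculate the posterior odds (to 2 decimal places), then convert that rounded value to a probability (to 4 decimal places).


Step 1: Calculate posterior odds
Posterior odds = Prior odds × LR
               = 2.10 × 7.70
               = 16.17

Step 2: Convert to probability
P(M|E) = Posterior odds / (1 + Posterior odds)
       = 16.17 / (1 + 16.17)
       = 16.17 / 17.17
       = 0.9418

The evidence increased P(M) from 0.6774 to 0.9418.


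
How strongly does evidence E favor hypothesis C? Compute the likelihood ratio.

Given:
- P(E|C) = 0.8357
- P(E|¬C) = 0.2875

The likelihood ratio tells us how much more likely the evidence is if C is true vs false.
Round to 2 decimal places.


Likelihood Ratio (LR) = P(E|C) / P(E|¬C)

LR = 0.8357 / 0.2875
   = 2.91

The evidence is 2.91 times more likely if C is true than if C is false.
Because LR exceeds 1, E is evidence for C.


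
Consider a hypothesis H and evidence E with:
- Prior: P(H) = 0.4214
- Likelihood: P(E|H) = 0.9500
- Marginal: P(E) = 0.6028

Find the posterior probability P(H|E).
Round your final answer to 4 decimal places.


Using Bayes' theorem:

P(H|E) = P(E|H) × P(H) / P(E)
       = 0.9500 × 0.4214 / 0.6028
       = 0.40033000 / 0.6028
       = 0.6641

The evidence strengthens our belief in H.
Prior: 0.4214 → Posterior: 0.6641


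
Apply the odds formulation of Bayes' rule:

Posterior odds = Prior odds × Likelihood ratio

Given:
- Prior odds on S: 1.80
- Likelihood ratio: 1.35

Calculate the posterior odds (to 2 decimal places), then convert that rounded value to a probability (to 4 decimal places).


Step 1: Calculate posterior odds
Posterior odds = Prior odds × LR
               = 1.80 × 1.35
               = 2.43

Step 2: Convert to probability
P(S|E) = Posterior odds / (1 + Posterior odds)
       = 2.43 / (1 + 2.43)
       = 2.43 / 3.43
       = 0.7085

The evidence increased P(S) from 0.6429 to 0.7085.


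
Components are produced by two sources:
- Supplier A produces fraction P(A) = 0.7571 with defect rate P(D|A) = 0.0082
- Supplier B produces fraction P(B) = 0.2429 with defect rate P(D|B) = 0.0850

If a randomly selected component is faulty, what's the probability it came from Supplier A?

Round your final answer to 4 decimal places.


Let A = from Supplier A, D = faulty

Given:
- P(A) = 0.7571, P(B) = 0.2429
- P(D|A) = 0.0082, P(D|B) = 0.0850

Step 1: Find P(D)
P(D) = P(D|A)P(A) + P(D|B)P(B)
     = 0.0082 × 0.7571 + 0.0850 × 0.2429
     = 0.00620822 + 0.02064650
     = 0.02685472

Step 2: Apply Bayes' theorem
P(A|D) = P(D|A)P(A) / P(D)
       = 0.00620822 / 0.02685472
       = 0.2312


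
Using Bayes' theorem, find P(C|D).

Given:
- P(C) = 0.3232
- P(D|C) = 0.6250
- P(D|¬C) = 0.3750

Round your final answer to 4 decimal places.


Bayes' theorem: P(C|D) = P(D|C) × P(C) / P(D)

Step 1: Calculate P(D) using law of total probability
P(D) = P(D|C)P(C) + P(D|¬C)P(¬C)
     = 0.6250 × 0.3232 + 0.3750 × 0.6768
     = 0.20200000 + 0.25380000
     = 0.45580000

Step 2: Apply Bayes' theorem
P(C|D) = P(D|C) × P(C) / P(D)
       = 0.20200000 / 0.45580000
       = 0.4432


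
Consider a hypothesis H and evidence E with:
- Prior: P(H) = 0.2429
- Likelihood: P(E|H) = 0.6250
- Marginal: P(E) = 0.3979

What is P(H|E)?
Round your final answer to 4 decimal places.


Using Bayes' theorem:

P(H|E) = P(E|H) × P(H) / P(E)
       = 0.6250 × 0.2429 / 0.3979
       = 0.15181250 / 0.3979
       = 0.3815

The evidence strengthens our belief in H.
Prior: 0.2429 → Posterior: 0.3815


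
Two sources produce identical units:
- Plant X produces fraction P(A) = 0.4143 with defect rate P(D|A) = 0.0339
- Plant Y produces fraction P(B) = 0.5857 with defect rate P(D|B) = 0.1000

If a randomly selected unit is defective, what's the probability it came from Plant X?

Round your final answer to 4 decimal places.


Let A = from Plant X, D = defective

Given:
- P(A) = 0.4143, P(B) = 0.5857
- P(D|A) = 0.0339, P(D|B) = 0.1000

Step 1: Find P(D)
P(D) = P(D|A)P(A) + P(D|B)P(B)
     = 0.0339 × 0.4143 + 0.1000 × 0.5857
     = 0.01404477 + 0.05857000
     = 0.07261477

Step 2: Apply Bayes' theorem
P(A|D) = P(D|A)P(A) / P(D)
       = 0.01404477 / 0.07261477
       = 0.1934


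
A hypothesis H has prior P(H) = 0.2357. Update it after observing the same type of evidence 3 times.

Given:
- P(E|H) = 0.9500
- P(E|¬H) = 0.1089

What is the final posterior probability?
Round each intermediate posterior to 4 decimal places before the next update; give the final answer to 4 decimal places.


Sequential Bayesian updating:

Initial prior: P(H) = 0.2357

Update 1:
  P(E) = 0.9500 × 0.2357 + 0.1089 × 0.7643 = 0.22391500 + 0.08323227 = 0.30714727
  P(H|E) = 0.22391500 / 0.30714727 = 0.7290

Update 2:
  P(E) = 0.9500 × 0.7290 + 0.1089 × 0.2710 = 0.69255000 + 0.02951190 = 0.72206190
  P(H|E) = 0.69255000 / 0.72206190 = 0.9591

Update 3:
  P(E) = 0.9500 × 0.9591 + 0.1089 × 0.0409 = 0.91114500 + 0.00445401 = 0.91559901
  P(H|E) = 0.91114500 / 0.91559901 = 0.9951

Final posterior: 0.9951


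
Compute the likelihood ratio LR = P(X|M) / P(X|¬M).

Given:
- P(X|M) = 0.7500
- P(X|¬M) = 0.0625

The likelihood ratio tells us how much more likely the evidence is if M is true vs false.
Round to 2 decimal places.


Likelihood Ratio (LR) = P(X|M) / P(X|¬M)

LR = 0.7500 / 0.0625
   = 12.00

The evidence is 12.00 times more likely if M is true than if M is false.
Because LR exceeds 1, X is evidence for M.


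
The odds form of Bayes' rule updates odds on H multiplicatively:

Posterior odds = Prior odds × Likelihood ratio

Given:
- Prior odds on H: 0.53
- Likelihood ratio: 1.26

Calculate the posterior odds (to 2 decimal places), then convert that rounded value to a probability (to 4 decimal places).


Step 1: Calculate posterior odds
Posterior odds = Prior odds × LR
               = 0.53 × 1.26
               = 0.67

Step 2: Convert to probability
P(H|E) = Posterior odds / (1 + Posterior odds)
       = 0.67 / (1 + 0.67)
       = 0.67 / 1.67
       = 0.4012

The evidence increased P(H) from 0.3464 to 0.4012.


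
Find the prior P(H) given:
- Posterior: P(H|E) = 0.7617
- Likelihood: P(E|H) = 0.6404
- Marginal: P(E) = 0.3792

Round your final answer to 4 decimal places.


From Bayes' theorem: P(H|E) = P(E|H) × P(H) / P(E)

Rearranging for P(H):
P(H) = P(H|E) × P(E) / P(E|H)
     = 0.7617 × 0.3792 / 0.6404
     = 0.28883664 / 0.6404
     = 0.4510


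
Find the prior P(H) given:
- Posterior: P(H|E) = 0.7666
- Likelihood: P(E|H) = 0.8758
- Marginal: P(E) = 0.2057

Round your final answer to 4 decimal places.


From Bayes' theorem: P(H|E) = P(E|H) × P(H) / P(E)

Rearranging for P(H):
P(H) = P(H|E) × P(E) / P(E|H)
     = 0.7666 × 0.2057 / 0.8758
     = 0.15768962 / 0.8758
     = 0.1801


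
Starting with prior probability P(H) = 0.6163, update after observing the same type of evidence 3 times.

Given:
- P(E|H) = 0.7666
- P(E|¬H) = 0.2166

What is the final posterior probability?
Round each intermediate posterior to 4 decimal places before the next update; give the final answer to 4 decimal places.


Sequential Bayesian updating:

Initial prior: P(H) = 0.6163

Update 1:
  P(E) = 0.7666 × 0.6163 + 0.2166 × 0.3837 = 0.47245558 + 0.08310942 = 0.55556500
  P(H|E) = 0.47245558 / 0.55556500 = 0.8504

Update 2:
  P(E) = 0.7666 × 0.8504 + 0.2166 × 0.1496 = 0.65191664 + 0.03240336 = 0.68432000
  P(H|E) = 0.65191664 / 0.68432000 = 0.9526

Update 3:
  P(E) = 0.7666 × 0.9526 + 0.2166 × 0.0474 = 0.73026316 + 0.01026684 = 0.74053000
  P(H|E) = 0.73026316 / 0.74053000 = 0.9861

Final posterior: 0.9861


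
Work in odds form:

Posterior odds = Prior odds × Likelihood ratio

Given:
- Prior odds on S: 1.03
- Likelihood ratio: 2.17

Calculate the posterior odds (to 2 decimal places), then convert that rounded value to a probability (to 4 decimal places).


Step 1: Calculate posterior odds
Posterior odds = Prior odds × LR
               = 1.03 × 2.17
               = 2.24

Step 2: Convert to probability
P(S|E) = Posterior odds / (1 + Posterior odds)
       = 2.24 / (1 + 2.24)
       = 2.24 / 3.24
       = 0.6914

The evidence increased P(S) from 0.5074 to 0.6914.


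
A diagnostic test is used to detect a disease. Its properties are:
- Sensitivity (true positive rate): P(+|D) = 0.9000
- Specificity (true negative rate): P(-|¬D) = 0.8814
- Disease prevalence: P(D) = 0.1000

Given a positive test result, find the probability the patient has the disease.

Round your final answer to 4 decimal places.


Let D = has disease, + = positive test

Given:
- P(D) = 0.1000 (prevalence)
- P(+|D) = 0.9000 (sensitivity)
- P(-|¬D) = 0.8814 (specificity)
- P(+|¬D) = 0.1186 (false positive rate = 1 - specificity)

Step 1: Find P(+)
P(+) = P(+|D)P(D) + P(+|¬D)P(¬D)
     = 0.9000 × 0.1000 + 0.1186 × 0.9000
     = 0.09000000 + 0.10674000
     = 0.19674000

Step 2: Apply Bayes' theorem for P(D|+)
P(D|+) = P(+|D)P(D) / P(+)
       = 0.09000000 / 0.19674000
       = 0.4575


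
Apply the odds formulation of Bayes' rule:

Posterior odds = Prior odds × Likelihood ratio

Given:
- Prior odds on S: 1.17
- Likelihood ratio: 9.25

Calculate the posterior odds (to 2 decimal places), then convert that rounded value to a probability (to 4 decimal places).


Step 1: Calculate posterior odds
Posterior odds = Prior odds × LR
               = 1.17 × 9.25
               = 10.82

Step 2: Convert to probability
P(S|E) = Posterior odds / (1 + Posterior odds)
       = 10.82 / (1 + 10.82)
       = 10.82 / 11.82
       = 0.9154

The evidence increased P(S) from 0.5392 to 0.9154.


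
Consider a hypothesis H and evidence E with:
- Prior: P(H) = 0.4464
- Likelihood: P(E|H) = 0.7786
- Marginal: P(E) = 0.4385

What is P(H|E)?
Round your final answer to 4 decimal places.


Using Bayes' theorem:

P(H|E) = P(E|H) × P(H) / P(E)
       = 0.7786 × 0.4464 / 0.4385
       = 0.34756704 / 0.4385
       = 0.7926

The evidence strengthens our belief in H.
Prior: 0.4464 → Posterior: 0.7926


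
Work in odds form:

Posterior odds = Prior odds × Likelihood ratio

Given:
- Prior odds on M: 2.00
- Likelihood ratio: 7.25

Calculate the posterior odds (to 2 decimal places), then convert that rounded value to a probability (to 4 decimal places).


Step 1: Calculate posterior odds
Posterior odds = Prior odds × LR
               = 2.00 × 7.25
               = 14.50

Step 2: Convert to probability
P(M|E) = Posterior odds / (1 + Posterior odds)
       = 14.50 / (1 + 14.50)
       = 14.50 / 15.50
       = 0.9355

The evidence increased P(M) from 0.6667 to 0.9355.


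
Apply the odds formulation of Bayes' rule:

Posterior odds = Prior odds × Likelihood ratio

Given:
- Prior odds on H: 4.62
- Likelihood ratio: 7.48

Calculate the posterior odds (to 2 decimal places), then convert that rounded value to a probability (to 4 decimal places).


Step 1: Calculate posterior odds
Posterior odds = Prior odds × LR
               = 4.62 × 7.48
               = 34.56

Step 2: Convert to probability
P(H|E) = Posterior odds / (1 + Posterior odds)
       = 34.56 / (1 + 34.56)
       = 34.56 / 35.56
       = 0.9719

The evidence increased P(H) from 0.8221 to 0.9719.


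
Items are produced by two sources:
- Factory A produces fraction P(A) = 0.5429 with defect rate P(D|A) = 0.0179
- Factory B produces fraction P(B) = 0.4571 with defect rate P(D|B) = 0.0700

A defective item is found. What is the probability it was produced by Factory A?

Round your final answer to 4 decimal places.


Let A = from Factory A, D = defective

Given:
- P(A) = 0.5429, P(B) = 0.4571
- P(D|A) = 0.0179, P(D|B) = 0.0700

Step 1: Find P(D)
P(D) = P(D|A)P(A) + P(D|B)P(B)
     = 0.0179 × 0.5429 + 0.0700 × 0.4571
     = 0.00971791 + 0.03199700
     = 0.04171491

Step 2: Apply Bayes' theorem
P(A|D) = P(D|A)P(A) / P(D)
       = 0.00971791 / 0.04171491
       = 0.2330


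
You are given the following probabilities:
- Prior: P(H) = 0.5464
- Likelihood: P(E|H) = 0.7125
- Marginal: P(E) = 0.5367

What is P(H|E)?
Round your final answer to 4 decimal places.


Using Bayes' theorem:

P(H|E) = P(E|H) × P(H) / P(E)
       = 0.7125 × 0.5464 / 0.5367
       = 0.38931000 / 0.5367
       = 0.7254

The evidence strengthens our belief in H.
Prior: 0.5464 → Posterior: 0.7254


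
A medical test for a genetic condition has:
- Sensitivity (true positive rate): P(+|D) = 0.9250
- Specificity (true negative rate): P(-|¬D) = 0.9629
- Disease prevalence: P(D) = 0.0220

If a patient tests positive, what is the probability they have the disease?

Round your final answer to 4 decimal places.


Let D = has disease, + = positive test

Given:
- P(D) = 0.0220 (prevalence)
- P(+|D) = 0.9250 (sensitivity)
- P(-|¬D) = 0.9629 (specificity)
- P(+|¬D) = 0.0371 (false positive rate = 1 - specificity)

Step 1: Find P(+)
P(+) = P(+|D)P(D) + P(+|¬D)P(¬D)
     = 0.9250 × 0.0220 + 0.0371 × 0.9780
     = 0.02035000 + 0.03628380
     = 0.05663380

Step 2: Apply Bayes' theorem for P(D|+)
P(D|+) = P(+|D)P(D) / P(+)
       = 0.02035000 / 0.05663380
       = 0.3593


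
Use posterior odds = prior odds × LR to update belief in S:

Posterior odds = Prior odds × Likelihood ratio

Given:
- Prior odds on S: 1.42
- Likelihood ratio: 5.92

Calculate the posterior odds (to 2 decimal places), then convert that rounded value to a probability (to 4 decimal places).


Step 1: Calculate posterior odds
Posterior odds = Prior odds × LR
               = 1.42 × 5.92
               = 8.41

Step 2: Convert to probability
P(S|E) = Posterior odds / (1 + Posterior odds)
       = 8.41 / (1 + 8.41)
       = 8.41 / 9.41
       = 0.8937

The evidence increased P(S) from 0.5868 to 0.8937.


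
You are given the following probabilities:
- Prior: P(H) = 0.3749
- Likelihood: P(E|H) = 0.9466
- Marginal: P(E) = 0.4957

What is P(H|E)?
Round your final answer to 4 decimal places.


Using Bayes' theorem:

P(H|E) = P(E|H) × P(H) / P(E)
       = 0.9466 × 0.3749 / 0.4957
       = 0.35488034 / 0.4957
       = 0.7159

The evidence strengthens our belief in H.
Prior: 0.3749 → Posterior: 0.7159


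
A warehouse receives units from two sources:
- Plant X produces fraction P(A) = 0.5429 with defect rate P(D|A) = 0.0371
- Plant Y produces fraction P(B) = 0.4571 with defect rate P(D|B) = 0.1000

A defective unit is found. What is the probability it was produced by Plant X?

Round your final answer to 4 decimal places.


Let A = from Plant X, D = defective

Given:
- P(A) = 0.5429, P(B) = 0.4571
- P(D|A) = 0.0371, P(D|B) = 0.1000

Step 1: Find P(D)
P(D) = P(D|A)P(A) + P(D|B)P(B)
     = 0.0371 × 0.5429 + 0.1000 × 0.4571
     = 0.02014159 + 0.04571000
     = 0.06585159

Step 2: Apply Bayes' theorem
P(A|D) = P(D|A)P(A) / P(D)
       = 0.02014159 / 0.06585159
       = 0.3059


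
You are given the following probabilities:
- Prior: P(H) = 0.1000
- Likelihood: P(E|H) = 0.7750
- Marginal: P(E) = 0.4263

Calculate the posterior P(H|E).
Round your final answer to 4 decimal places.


Using Bayes' theorem:

P(H|E) = P(E|H) × P(H) / P(E)
       = 0.7750 × 0.1000 / 0.4263
       = 0.07750000 / 0.4263
       = 0.1818

The evidence strengthens our belief in H.
Prior: 0.1000 → Posterior: 0.1818


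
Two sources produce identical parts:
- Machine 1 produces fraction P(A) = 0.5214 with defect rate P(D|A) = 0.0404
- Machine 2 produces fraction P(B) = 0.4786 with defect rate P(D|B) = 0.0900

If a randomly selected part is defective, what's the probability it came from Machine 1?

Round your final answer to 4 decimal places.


Let A = from Machine 1, D = defective

Given:
- P(A) = 0.5214, P(B) = 0.4786
- P(D|A) = 0.0404, P(D|B) = 0.0900

Step 1: Find P(D)
P(D) = P(D|A)P(A) + P(D|B)P(B)
     = 0.0404 × 0.5214 + 0.0900 × 0.4786
     = 0.02106456 + 0.04307400
     = 0.06413856

Step 2: Apply Bayes' theorem
P(A|D) = P(D|A)P(A) / P(D)
       = 0.02106456 / 0.06413856
       = 0.3284


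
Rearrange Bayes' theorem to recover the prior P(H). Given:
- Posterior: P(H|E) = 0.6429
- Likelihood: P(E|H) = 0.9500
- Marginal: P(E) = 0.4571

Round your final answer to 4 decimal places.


From Bayes' theorem: P(H|E) = P(E|H) × P(H) / P(E)

Rearranging for P(H):
P(H) = P(H|E) × P(E) / P(E|H)
     = 0.6429 × 0.4571 / 0.9500
     = 0.29386959 / 0.9500
     = 0.3093


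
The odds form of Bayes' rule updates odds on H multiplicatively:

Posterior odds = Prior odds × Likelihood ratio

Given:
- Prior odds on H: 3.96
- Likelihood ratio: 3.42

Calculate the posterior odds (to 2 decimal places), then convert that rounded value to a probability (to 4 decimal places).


Step 1: Calculate posterior odds
Posterior odds = Prior odds × LR
               = 3.96 × 3.42
               = 13.54

Step 2: Convert to probability
P(H|E) = Posterior odds / (1 + Posterior odds)
       = 13.54 / (1 + 13.54)
       = 13.54 / 14.54
       = 0.9312

The evidence increased P(H) from 0.7984 to 0.9312.


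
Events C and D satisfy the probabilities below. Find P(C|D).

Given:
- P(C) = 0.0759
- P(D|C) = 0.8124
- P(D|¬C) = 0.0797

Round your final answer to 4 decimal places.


Bayes' theorem: P(C|D) = P(D|C) × P(C) / P(D)

Step 1: Calculate P(D) using law of total probability
P(D) = P(D|C)P(C) + P(D|¬C)P(¬C)
     = 0.8124 × 0.0759 + 0.0797 × 0.9241
     = 0.06166116 + 0.07365077
     = 0.13531193

Step 2: Apply Bayes' theorem
P(C|D) = P(D|C) × P(C) / P(D)
       = 0.06166116 / 0.13531193
       = 0.4557


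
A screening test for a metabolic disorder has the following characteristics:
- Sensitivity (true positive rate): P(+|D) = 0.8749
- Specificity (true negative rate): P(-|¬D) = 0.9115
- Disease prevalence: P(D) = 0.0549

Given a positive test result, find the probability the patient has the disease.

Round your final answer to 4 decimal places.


Let D = has disease, + = positive test

Given:
- P(D) = 0.0549 (prevalence)
- P(+|D) = 0.8749 (sensitivity)
- P(-|¬D) = 0.9115 (specificity)
- P(+|¬D) = 0.0885 (false positive rate = 1 - specificity)

Step 1: Find P(+)
P(+) = P(+|D)P(D) + P(+|¬D)P(¬D)
     = 0.8749 × 0.0549 + 0.0885 × 0.9451
     = 0.04803201 + 0.08364135
     = 0.13167336

Step 2: Apply Bayes' theorem for P(D|+)
P(D|+) = P(+|D)P(D) / P(+)
       = 0.04803201 / 0.13167336
       = 0.3648


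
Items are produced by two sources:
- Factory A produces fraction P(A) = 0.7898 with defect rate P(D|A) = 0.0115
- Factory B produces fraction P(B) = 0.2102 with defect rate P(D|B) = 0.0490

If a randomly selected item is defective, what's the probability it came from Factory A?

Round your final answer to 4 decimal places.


Let A = from Factory A, D = defective

Given:
- P(A) = 0.7898, P(B) = 0.2102
- P(D|A) = 0.0115, P(D|B) = 0.0490

Step 1: Find P(D)
P(D) = P(D|A)P(A) + P(D|B)P(B)
     = 0.0115 × 0.7898 + 0.0490 × 0.2102
     = 0.00908270 + 0.01029980
     = 0.01938250

Step 2: Apply Bayes' theorem
P(A|D) = P(D|A)P(A) / P(D)
       = 0.00908270 / 0.01938250
       = 0.4686


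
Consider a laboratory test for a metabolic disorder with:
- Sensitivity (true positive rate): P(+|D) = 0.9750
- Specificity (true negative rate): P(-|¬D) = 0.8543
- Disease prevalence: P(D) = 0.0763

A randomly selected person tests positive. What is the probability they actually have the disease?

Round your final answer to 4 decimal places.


Let D = has disease, + = positive test

Given:
- P(D) = 0.0763 (prevalence)
- P(+|D) = 0.9750 (sensitivity)
- P(-|¬D) = 0.8543 (specificity)
- P(+|¬D) = 0.1457 (false positive rate = 1 - specificity)

Step 1: Find P(+)
P(+) = P(+|D)P(D) + P(+|¬D)P(¬D)
     = 0.9750 × 0.0763 + 0.1457 × 0.9237
     = 0.07439250 + 0.13458309
     = 0.20897559

Step 2: Apply Bayes' theorem for P(D|+)
P(D|+) = P(+|D)P(D) / P(+)
       = 0.07439250 / 0.20897559
       = 0.3560


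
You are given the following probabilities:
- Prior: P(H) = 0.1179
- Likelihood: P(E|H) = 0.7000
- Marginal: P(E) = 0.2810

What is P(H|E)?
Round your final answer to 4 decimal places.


Using Bayes' theorem:

P(H|E) = P(E|H) × P(H) / P(E)
       = 0.7000 × 0.1179 / 0.2810
       = 0.08253000 / 0.2810
       = 0.2937

The evidence strengthens our belief in H.
Prior: 0.1179 → Posterior: 0.2937


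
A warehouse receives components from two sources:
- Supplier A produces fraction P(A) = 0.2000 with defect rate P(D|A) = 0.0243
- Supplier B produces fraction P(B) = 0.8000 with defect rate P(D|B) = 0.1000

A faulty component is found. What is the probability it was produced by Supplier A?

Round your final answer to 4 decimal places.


Let A = from Supplier A, D = faulty

Given:
- P(A) = 0.2000, P(B) = 0.8000
- P(D|A) = 0.0243, P(D|B) = 0.1000

Step 1: Find P(D)
P(D) = P(D|A)P(A) + P(D|B)P(B)
     = 0.0243 × 0.2000 + 0.1000 × 0.8000
     = 0.00486000 + 0.08000000
     = 0.08486000

Step 2: Apply Bayes' theorem
P(A|D) = P(D|A)P(A) / P(D)
       = 0.00486000 / 0.08486000
       = 0.0573


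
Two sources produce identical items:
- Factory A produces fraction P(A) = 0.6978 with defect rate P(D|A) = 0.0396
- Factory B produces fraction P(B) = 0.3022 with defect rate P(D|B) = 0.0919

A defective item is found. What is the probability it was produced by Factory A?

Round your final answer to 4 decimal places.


Let A = from Factory A, D = defective

Given:
- P(A) = 0.6978, P(B) = 0.3022
- P(D|A) = 0.0396, P(D|B) = 0.0919

Step 1: Find P(D)
P(D) = P(D|A)P(A) + P(D|B)P(B)
     = 0.0396 × 0.6978 + 0.0919 × 0.3022
     = 0.02763288 + 0.02777218
     = 0.05540506

Step 2: Apply Bayes' theorem
P(A|D) = P(D|A)P(A) / P(D)
       = 0.02763288 / 0.05540506
       = 0.4987


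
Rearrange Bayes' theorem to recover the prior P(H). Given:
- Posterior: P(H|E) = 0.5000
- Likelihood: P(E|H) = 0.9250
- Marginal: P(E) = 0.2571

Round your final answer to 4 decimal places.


From Bayes' theorem: P(H|E) = P(E|H) × P(H) / P(E)

Rearranging for P(H):
P(H) = P(H|E) × P(E) / P(E|H)
     = 0.5000 × 0.2571 / 0.9250
     = 0.12855000 / 0.9250
     = 0.1390


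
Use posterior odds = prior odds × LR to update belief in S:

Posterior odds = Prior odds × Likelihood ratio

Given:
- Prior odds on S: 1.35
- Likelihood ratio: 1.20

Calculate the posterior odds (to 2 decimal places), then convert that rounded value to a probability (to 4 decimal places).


Step 1: Calculate posterior odds
Posterior odds = Prior odds × LR
               = 1.35 × 1.20
               = 1.62

Step 2: Convert to probability
P(S|E) = Posterior odds / (1 + Posterior odds)
       = 1.62 / (1 + 1.62)
       = 1.62 / 2.62
       = 0.6183

The evidence increased P(S) from 0.5745 to 0.6183.


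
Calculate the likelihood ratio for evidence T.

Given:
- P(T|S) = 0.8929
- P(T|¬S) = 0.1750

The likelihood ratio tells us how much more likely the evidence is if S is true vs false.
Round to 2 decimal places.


Likelihood Ratio (LR) = P(T|S) / P(T|¬S)

LR = 0.8929 / 0.1750
   = 5.10

The evidence is 5.10 times more likely if S is true than if S is false.
Because LR exceeds 1, T is evidence for S.


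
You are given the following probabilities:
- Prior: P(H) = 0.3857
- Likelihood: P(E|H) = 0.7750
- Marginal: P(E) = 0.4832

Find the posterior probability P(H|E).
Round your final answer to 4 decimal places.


Using Bayes' theorem:

P(H|E) = P(E|H) × P(H) / P(E)
       = 0.7750 × 0.3857 / 0.4832
       = 0.29891750 / 0.4832
       = 0.6186

The evidence strengthens our belief in H.
Prior: 0.3857 → Posterior: 0.6186


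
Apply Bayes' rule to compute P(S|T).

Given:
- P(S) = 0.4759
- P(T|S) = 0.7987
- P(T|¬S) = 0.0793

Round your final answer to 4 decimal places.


Bayes' theorem: P(S|T) = P(T|S) × P(S) / P(T)

Step 1: Calculate P(T) using law of total probability
P(T) = P(T|S)P(S) + P(T|¬S)P(¬S)
     = 0.7987 × 0.4759 + 0.0793 × 0.5241
     = 0.38010133 + 0.04156113
     = 0.42166246

Step 2: Apply Bayes' theorem
P(S|T) = P(T|S) × P(S) / P(T)
       = 0.38010133 / 0.42166246
       = 0.9014


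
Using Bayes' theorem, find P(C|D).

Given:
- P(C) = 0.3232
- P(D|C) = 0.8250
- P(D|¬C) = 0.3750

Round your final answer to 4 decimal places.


Bayes' theorem: P(C|D) = P(D|C) × P(C) / P(D)

Step 1: Calculate P(D) using law of total probability
P(D) = P(D|C)P(C) + P(D|¬C)P(¬C)
     = 0.8250 × 0.3232 + 0.3750 × 0.6768
     = 0.26664000 + 0.25380000
     = 0.52044000

Step 2: Apply Bayes' theorem
P(C|D) = P(D|C) × P(C) / P(D)
       = 0.26664000 / 0.52044000
       = 0.5123


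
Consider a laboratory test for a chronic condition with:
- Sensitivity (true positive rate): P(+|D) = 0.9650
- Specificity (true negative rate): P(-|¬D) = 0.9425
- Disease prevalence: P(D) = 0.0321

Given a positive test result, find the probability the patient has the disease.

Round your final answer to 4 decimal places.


Let D = has disease, + = positive test

Given:
- P(D) = 0.0321 (prevalence)
- P(+|D) = 0.9650 (sensitivity)
- P(-|¬D) = 0.9425 (specificity)
- P(+|¬D) = 0.0575 (false positive rate = 1 - specificity)

Step 1: Find P(+)
P(+) = P(+|D)P(D) + P(+|¬D)P(¬D)
     = 0.9650 × 0.0321 + 0.0575 × 0.9679
     = 0.03097650 + 0.05565425
     = 0.08663075

Step 2: Apply Bayes' theorem for P(D|+)
P(D|+) = P(+|D)P(D) / P(+)
       = 0.03097650 / 0.08663075
       = 0.3576


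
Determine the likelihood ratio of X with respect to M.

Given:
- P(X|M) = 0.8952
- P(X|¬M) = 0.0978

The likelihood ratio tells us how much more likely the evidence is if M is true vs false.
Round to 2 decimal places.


Likelihood Ratio (LR) = P(X|M) / P(X|¬M)

LR = 0.8952 / 0.0978
   = 9.15

The evidence is 9.15 times more likely if M is true than if M is false.
LR > 1, so observing X raises the odds in favor of M.


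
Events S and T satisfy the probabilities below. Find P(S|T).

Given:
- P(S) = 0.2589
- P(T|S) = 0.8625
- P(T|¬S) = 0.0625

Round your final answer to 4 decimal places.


Bayes' theorem: P(S|T) = P(T|S) × P(S) / P(T)

Step 1: Calculate P(T) using law of total probability
P(T) = P(T|S)P(S) + P(T|¬S)P(¬S)
     = 0.8625 × 0.2589 + 0.0625 × 0.7411
     = 0.22330125 + 0.04631875
     = 0.26962000

Step 2: Apply Bayes' theorem
P(S|T) = P(T|S) × P(S) / P(T)
       = 0.22330125 / 0.26962000
       = 0.8282


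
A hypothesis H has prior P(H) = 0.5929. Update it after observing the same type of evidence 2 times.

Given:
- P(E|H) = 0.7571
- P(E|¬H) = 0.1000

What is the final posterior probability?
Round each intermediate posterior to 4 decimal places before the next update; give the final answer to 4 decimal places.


Sequential Bayesian updating:

Initial prior: P(H) = 0.5929

Update 1:
  P(E) = 0.7571 × 0.5929 + 0.1000 × 0.4071 = 0.44888459 + 0.04071000 = 0.48959459
  P(H|E) = 0.44888459 / 0.48959459 = 0.9168

Update 2:
  P(E) = 0.7571 × 0.9168 + 0.1000 × 0.0832 = 0.69410928 + 0.00832000 = 0.70242928
  P(H|E) = 0.69410928 / 0.70242928 = 0.9882

Final posterior: 0.9882


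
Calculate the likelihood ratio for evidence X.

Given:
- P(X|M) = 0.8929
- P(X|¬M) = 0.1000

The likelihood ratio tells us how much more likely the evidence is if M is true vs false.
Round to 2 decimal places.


Likelihood Ratio (LR) = P(X|M) / P(X|¬M)

LR = 0.8929 / 0.1000
   = 8.93

The evidence is 8.93 times more likely if M is true than if M is false.
Since LR > 1, the evidence supports M over ¬M.


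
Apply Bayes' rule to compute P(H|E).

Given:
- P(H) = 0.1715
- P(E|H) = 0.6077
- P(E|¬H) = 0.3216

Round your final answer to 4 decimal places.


Bayes' theorem: P(H|E) = P(E|H) × P(H) / P(E)

Step 1: Calculate P(E) using law of total probability
P(E) = P(E|H)P(H) + P(E|¬H)P(¬H)
     = 0.6077 × 0.1715 + 0.3216 × 0.8285
     = 0.10422055 + 0.26644560
     = 0.37066615

Step 2: Apply Bayes' theorem
P(H|E) = P(E|H) × P(H) / P(E)
       = 0.10422055 / 0.37066615
       = 0.2812


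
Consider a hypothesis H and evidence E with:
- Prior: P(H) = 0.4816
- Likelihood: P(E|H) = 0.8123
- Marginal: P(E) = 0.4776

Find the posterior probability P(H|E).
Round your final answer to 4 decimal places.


Using Bayes' theorem:

P(H|E) = P(E|H) × P(H) / P(E)
       = 0.8123 × 0.4816 / 0.4776
       = 0.39120368 / 0.4776
       = 0.8191

The evidence strengthens our belief in H.
Prior: 0.4816 → Posterior: 0.8191


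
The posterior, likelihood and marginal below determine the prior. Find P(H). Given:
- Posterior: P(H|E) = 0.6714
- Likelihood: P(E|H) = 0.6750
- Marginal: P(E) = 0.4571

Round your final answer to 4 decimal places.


From Bayes' theorem: P(H|E) = P(E|H) × P(H) / P(E)

Rearranging for P(H):
P(H) = P(H|E) × P(E) / P(E|H)
     = 0.6714 × 0.4571 / 0.6750
     = 0.30689694 / 0.6750
     = 0.4547


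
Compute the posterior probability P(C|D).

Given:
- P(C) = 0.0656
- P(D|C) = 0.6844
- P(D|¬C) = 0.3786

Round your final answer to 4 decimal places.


Bayes' theorem: P(C|D) = P(D|C) × P(C) / P(D)

Step 1: Calculate P(D) using law of total probability
P(D) = P(D|C)P(C) + P(D|¬C)P(¬C)
     = 0.6844 × 0.0656 + 0.3786 × 0.9344
     = 0.04489664 + 0.35376384
     = 0.39866048

Step 2: Apply Bayes' theorem
P(C|D) = P(D|C) × P(C) / P(D)
       = 0.04489664 / 0.39866048
       = 0.1126


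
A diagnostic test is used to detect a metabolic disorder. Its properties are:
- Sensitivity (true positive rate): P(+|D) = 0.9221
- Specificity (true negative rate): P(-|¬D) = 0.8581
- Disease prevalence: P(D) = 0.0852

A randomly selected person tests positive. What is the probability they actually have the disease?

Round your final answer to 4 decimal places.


Let D = has disease, + = positive test

Given:
- P(D) = 0.0852 (prevalence)
- P(+|D) = 0.9221 (sensitivity)
- P(-|¬D) = 0.8581 (specificity)
- P(+|¬D) = 0.1419 (false positive rate = 1 - specificity)

Step 1: Find P(+)
P(+) = P(+|D)P(D) + P(+|¬D)P(¬D)
     = 0.9221 × 0.0852 + 0.1419 × 0.9148
     = 0.07856292 + 0.12981012
     = 0.20837304

Step 2: Apply Bayes' theorem for P(D|+)
P(D|+) = P(+|D)P(D) / P(+)
       = 0.07856292 / 0.20837304
       = 0.3770


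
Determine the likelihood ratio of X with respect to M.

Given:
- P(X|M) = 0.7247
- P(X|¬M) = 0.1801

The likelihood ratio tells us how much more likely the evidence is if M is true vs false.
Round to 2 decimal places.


Likelihood Ratio (LR) = P(X|M) / P(X|¬M)

LR = 0.7247 / 0.1801
   = 4.02

The evidence is 4.02 times more likely if M is true than if M is false.
LR > 1, so observing X raises the odds in favor of M.


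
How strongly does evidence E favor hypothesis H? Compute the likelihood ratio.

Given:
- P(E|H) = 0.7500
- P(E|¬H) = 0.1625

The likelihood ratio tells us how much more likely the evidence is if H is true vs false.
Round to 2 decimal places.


Likelihood Ratio (LR) = P(E|H) / P(E|¬H)

LR = 0.7500 / 0.1625
   = 4.62

The evidence is 4.62 times more likely if H is true than if H is false.
LR > 1, so observing E raises the odds in favor of H.


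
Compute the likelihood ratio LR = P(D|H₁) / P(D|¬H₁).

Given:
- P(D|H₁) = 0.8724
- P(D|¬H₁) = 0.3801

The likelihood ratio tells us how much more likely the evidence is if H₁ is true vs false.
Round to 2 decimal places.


Likelihood Ratio (LR) = P(D|H₁) / P(D|¬H₁)

LR = 0.8724 / 0.3801
   = 2.30

The evidence is 2.30 times more likely if H₁ is true than if H₁ is false.
Since LR > 1, the evidence supports H₁ over ¬H₁.


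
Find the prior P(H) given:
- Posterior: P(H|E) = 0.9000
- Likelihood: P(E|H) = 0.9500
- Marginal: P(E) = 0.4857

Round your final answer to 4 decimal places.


From Bayes' theorem: P(H|E) = P(E|H) × P(H) / P(E)

Rearranging for P(H):
P(H) = P(H|E) × P(E) / P(E|H)
     = 0.9000 × 0.4857 / 0.9500
     = 0.43713000 / 0.9500
     = 0.4601


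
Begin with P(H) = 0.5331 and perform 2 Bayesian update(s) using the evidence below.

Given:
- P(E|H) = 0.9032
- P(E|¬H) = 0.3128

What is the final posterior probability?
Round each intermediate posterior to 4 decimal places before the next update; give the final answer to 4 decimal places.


Sequential Bayesian updating:

Initial prior: P(H) = 0.5331

Update 1:
  P(E) = 0.9032 × 0.5331 + 0.3128 × 0.4669 = 0.48149592 + 0.14604632 = 0.62754224
  P(H|E) = 0.48149592 / 0.62754224 = 0.7673

Update 2:
  P(E) = 0.9032 × 0.7673 + 0.3128 × 0.2327 = 0.69302536 + 0.07278856 = 0.76581392
  P(H|E) = 0.69302536 / 0.76581392 = 0.9050

Final posterior: 0.9050


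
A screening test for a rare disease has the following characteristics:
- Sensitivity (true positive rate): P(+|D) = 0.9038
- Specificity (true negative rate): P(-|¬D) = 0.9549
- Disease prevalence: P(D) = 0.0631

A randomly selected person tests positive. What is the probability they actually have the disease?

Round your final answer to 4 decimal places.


Let D = has disease, + = positive test

Given:
- P(D) = 0.0631 (prevalence)
- P(+|D) = 0.9038 (sensitivity)
- P(-|¬D) = 0.9549 (specificity)
- P(+|¬D) = 0.0451 (false positive rate = 1 - specificity)

Step 1: Find P(+)
P(+) = P(+|D)P(D) + P(+|¬D)P(¬D)
     = 0.9038 × 0.0631 + 0.0451 × 0.9369
     = 0.05702978 + 0.04225419
     = 0.09928397

Step 2: Apply Bayes' theorem for P(D|+)
P(D|+) = P(+|D)P(D) / P(+)
       = 0.05702978 / 0.09928397
       = 0.5744


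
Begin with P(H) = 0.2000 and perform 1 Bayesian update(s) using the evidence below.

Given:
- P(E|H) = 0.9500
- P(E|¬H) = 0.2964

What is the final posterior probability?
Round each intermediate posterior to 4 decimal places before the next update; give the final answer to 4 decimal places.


Sequential Bayesian updating:

Initial prior: P(H) = 0.2000

Update 1:
  P(E) = 0.9500 × 0.2000 + 0.2964 × 0.8000 = 0.19000000 + 0.23712000 = 0.42712000
  P(H|E) = 0.19000000 / 0.42712000 = 0.4448

Final posterior: 0.4448


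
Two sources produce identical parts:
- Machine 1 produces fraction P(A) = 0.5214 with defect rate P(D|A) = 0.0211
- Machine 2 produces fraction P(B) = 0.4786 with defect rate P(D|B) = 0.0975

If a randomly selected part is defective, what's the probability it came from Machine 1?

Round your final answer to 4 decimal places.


Let A = from Machine 1, D = defective

Given:
- P(A) = 0.5214, P(B) = 0.4786
- P(D|A) = 0.0211, P(D|B) = 0.0975

Step 1: Find P(D)
P(D) = P(D|A)P(A) + P(D|B)P(B)
     = 0.0211 × 0.5214 + 0.0975 × 0.4786
     = 0.01100154 + 0.04666350
     = 0.05766504

Step 2: Apply Bayes' theorem
P(A|D) = P(D|A)P(A) / P(D)
       = 0.01100154 / 0.05766504
       = 0.1908


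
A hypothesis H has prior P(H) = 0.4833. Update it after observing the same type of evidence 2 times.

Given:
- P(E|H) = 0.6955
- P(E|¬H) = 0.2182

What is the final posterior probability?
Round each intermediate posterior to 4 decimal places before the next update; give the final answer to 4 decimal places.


Sequential Bayesian updating:

Initial prior: P(H) = 0.4833

Update 1:
  P(E) = 0.6955 × 0.4833 + 0.2182 × 0.5167 = 0.33613515 + 0.11274394 = 0.44887909
  P(H|E) = 0.33613515 / 0.44887909 = 0.7488

Update 2:
  P(E) = 0.6955 × 0.7488 + 0.2182 × 0.2512 = 0.52079040 + 0.05481184 = 0.57560224
  P(H|E) = 0.52079040 / 0.57560224 = 0.9048

Final posterior: 0.9048


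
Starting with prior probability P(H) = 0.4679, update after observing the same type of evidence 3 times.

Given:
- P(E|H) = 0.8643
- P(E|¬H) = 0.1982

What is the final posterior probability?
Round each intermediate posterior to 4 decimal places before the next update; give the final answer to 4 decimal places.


Sequential Bayesian updating:

Initial prior: P(H) = 0.4679

Update 1:
  P(E) = 0.8643 × 0.4679 + 0.1982 × 0.5321 = 0.40440597 + 0.10546222 = 0.50986819
  P(H|E) = 0.40440597 / 0.50986819 = 0.7932

Update 2:
  P(E) = 0.8643 × 0.7932 + 0.1982 × 0.2068 = 0.68556276 + 0.04098776 = 0.72655052
  P(H|E) = 0.68556276 / 0.72655052 = 0.9436

Update 3:
  P(E) = 0.8643 × 0.9436 + 0.1982 × 0.0564 = 0.81555348 + 0.01117848 = 0.82673196
  P(H|E) = 0.81555348 / 0.82673196 = 0.9865

Final posterior: 0.9865


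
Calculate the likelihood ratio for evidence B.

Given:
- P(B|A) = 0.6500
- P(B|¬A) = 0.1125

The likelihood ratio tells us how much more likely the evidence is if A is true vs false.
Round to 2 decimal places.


Likelihood Ratio (LR) = P(B|A) / P(B|¬A)

LR = 0.6500 / 0.1125
   = 5.78

The evidence is 5.78 times more likely if A is true than if A is false.
LR > 1, so observing B raises the odds in favor of A.


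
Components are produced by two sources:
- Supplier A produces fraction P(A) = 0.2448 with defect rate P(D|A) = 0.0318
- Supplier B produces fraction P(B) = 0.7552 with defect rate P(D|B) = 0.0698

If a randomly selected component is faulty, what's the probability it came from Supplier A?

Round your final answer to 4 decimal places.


Let A = from Supplier A, D = faulty

Given:
- P(A) = 0.2448, P(B) = 0.7552
- P(D|A) = 0.0318, P(D|B) = 0.0698

Step 1: Find P(D)
P(D) = P(D|A)P(A) + P(D|B)P(B)
     = 0.0318 × 0.2448 + 0.0698 × 0.7552
     = 0.00778464 + 0.05271296
     = 0.06049760

Step 2: Apply Bayes' theorem
P(A|D) = P(D|A)P(A) / P(D)
       = 0.00778464 / 0.06049760
       = 0.1287
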